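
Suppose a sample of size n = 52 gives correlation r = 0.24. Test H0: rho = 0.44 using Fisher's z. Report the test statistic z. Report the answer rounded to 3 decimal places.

z_r = atanh(0.24) = 0.244774,  z_0 = atanh(0.44) = 0.472231
SE = 1/√(n−3) = 1/√49 = 0.142857
z = (z_r − z_0)/SE = (0.244774 − 0.472231) / 0.142857 = -0.227457 / 0.142857 = -1.592

-1.592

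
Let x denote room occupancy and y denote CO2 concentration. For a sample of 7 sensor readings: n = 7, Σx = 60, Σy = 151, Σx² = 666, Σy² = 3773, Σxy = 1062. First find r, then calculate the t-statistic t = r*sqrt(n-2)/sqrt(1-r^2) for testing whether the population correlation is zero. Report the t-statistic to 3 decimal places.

Numerator: nΣxy − (Σx)(Σy) = 7·1062 − (60)(151) = -1626
Denominator: √[(nΣx²−(Σx)²)(nΣy²−(Σy)²)]
  nΣx²−(Σx)² = 7·666 − 3600 = 1062;  nΣy²−(Σy)² = 7·3773 − 22801 = 3610
  √(1062·3610) = √3833820 = 1958.0143
r = -1626 / 1958.0143 = -0.8304
t = r·√(n−2)/√(1−r²) = -0.8304·√5 / √(1−0.689564) = -1.856831 / 0.557168 = -3.333

-3.333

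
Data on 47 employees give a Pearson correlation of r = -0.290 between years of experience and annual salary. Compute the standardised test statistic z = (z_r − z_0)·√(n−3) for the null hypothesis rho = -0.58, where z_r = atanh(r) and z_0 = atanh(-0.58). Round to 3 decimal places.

2.414

z_r = atanh(-0.290) = -0.298566,  z_0 = atanh(-0.58) = -0.662463
SE = 1/√(n−3) = 1/√44 = 0.150756
z = (z_r − z_0)/SE = (-0.298566 − (-0.662463)) / 0.150756 = 0.363897 / 0.150756 = 2.414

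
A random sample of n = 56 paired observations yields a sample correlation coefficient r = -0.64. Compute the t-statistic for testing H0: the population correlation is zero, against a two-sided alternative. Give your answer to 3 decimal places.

1 − r² = 1 − 0.4096 = 0.5904;  √(1−r²) = 0.768375
√(n−2) = √54 = 7.348469
t = r·√(n−2)/√(1−r²) = -0.64 · 7.348469 / 0.768375 = -6.121

-6.121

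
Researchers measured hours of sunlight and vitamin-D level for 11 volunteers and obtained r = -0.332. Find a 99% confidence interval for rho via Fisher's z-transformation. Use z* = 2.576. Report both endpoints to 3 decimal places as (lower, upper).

(-0.850, 0.512)

z_r = atanh(-0.332) = -0.345074;  SE = 1/√(n−3) = 1/√8 = 0.353553
z-limits: -0.345074 ± 2.576·0.353553 = -0.345074 ± 0.910753 = [-1.255827, 0.565679]
ρ-limits: (tanh -1.255827, tanh 0.565679) = (-0.850, 0.512)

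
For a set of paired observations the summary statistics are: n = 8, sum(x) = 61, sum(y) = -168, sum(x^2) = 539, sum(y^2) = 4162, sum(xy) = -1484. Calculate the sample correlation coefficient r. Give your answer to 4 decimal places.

-0.9380

Numerator: nΣxy − (Σx)(Σy) = 8·(-1484) − (61)(-168) = -1624
Denominator: √[(nΣx²−(Σx)²)(nΣy²−(Σy)²)]
  nΣx²−(Σx)² = 8·539 − 3721 = 591;  nΣy²−(Σy)² = 8·4162 − 28224 = 5072
  √(591·5072) = √2997552 = 1731.3440
r = -1624 / 1731.3440 = -0.9380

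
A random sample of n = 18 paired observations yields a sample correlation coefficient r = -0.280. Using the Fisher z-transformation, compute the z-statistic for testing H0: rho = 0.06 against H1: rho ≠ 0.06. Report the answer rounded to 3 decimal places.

-1.347

z_r = atanh(-0.280) = -0.287682,  z_0 = atanh(0.06) = 0.060072
SE = 1/√(n−3) = 1/√15 = 0.258199
z = (z_r − z_0)/SE = (-0.287682 − 0.060072) / 0.258199 = -0.347754 / 0.258199 = -1.347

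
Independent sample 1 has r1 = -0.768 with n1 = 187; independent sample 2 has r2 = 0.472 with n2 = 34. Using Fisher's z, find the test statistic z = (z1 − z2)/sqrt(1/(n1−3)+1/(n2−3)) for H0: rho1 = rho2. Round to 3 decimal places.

Fisher z-transforms: z1 = atanh(-0.768) = -1.015433, z2 = atanh(0.472) = 0.512641; difference d = -1.528074
Var(d) = 1/184 + 1/31 = 0.0054348 + 0.0322581 = 0.0376929
z = d/√Var(d) = -1.528074 / √0.0376929 = -1.528074 / 0.194147 = -7.871

-7.871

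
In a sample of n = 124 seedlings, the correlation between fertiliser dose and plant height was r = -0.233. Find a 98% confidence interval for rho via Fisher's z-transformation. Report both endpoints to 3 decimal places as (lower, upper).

(-0.421, -0.026)

Fisher z: z_r = atanh(r) = ½·ln((1+(-0.233))/(1−(-0.233))) = -0.237359
SE(z) = 1/√(n−3) = 1/√121 = 0.090909
98% ⇒ z* = 2.326; margin = 2.326·0.090909 = 0.211454
CI on z-scale: (-0.448813, -0.025905)
Back-transform: tanh(-0.448813) = -0.420923, tanh(-0.025905) = -0.025899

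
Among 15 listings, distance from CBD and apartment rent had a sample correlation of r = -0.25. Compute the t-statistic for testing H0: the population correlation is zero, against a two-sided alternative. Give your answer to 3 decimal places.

1 − r² = 1 − 0.0625 = 0.9375;  √(1−r²) = 0.968246
√(n−2) = √13 = 3.605551
t = r·√(n−2)/√(1−r²) = -0.25 · 3.605551 / 0.968246 = -0.931

-0.931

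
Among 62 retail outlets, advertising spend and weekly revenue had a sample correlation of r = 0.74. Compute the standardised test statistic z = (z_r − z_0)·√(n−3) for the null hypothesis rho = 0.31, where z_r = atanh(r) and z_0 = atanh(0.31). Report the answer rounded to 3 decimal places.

Fisher z: atanh(0.74) = 0.950479, atanh(0.31) = 0.320545
z = (z_r − z_0)·√(n−3) = (0.950479 − 0.320545)·√59 = 0.629934 · 7.681146 = 4.839

4.839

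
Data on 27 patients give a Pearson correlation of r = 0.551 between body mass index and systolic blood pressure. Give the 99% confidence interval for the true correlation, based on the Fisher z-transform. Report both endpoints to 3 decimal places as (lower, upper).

Fisher z: z_r = atanh(r) = ½·ln((1+0.551)/(1−0.551)) = 0.619816
SE(z) = 1/√(n−3) = 1/√24 = 0.204124
99% ⇒ z* = 2.576; margin = 2.576·0.204124 = 0.525823
CI on z-scale: (0.093993, 1.145639)
Back-transform: tanh(0.093993) = 0.093717, tanh(1.145639) = 0.816304

(0.094, 0.816)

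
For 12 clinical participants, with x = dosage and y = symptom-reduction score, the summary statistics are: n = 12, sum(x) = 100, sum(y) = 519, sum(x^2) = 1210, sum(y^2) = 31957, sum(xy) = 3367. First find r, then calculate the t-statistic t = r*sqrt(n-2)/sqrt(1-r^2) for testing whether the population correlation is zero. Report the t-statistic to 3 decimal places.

-1.856

S_xy = nΣxy − ΣxΣy = 12·3367 − 100·519 = 40404 − 51900 = -11496
S_xx = nΣx² − (Σx)² = 12·1210 − 100² = 14520 − 10000 = 4520
S_yy = nΣy² − (Σy)² = 12·31957 − 519² = 383484 − 269361 = 114123
r = S_xy / √(S_xx·S_yy) = -11496 / √(4520·114123) = -11496 / √515835960 = -11496 / 22712.0224 = -0.5062
t = r·√(n−2)/√(1−r²) = -0.5062·√10 / √(1−0.256238) = -1.600745 / 0.862416 = -1.856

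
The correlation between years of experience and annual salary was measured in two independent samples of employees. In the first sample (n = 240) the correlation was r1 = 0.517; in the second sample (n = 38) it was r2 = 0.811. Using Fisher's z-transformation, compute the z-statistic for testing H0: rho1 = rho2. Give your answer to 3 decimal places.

-3.080

z1 = atanh(0.517) = 0.572237,  z2 = atanh(0.811) = 1.129944
SE = √(1/(n1−3) + 1/(n2−3)) = √(1/237 + 1/35) = √(0.0042194 + 0.0285714) = √0.0327908 = 0.181082
z = (z1 − z2)/SE = (0.572237 − 1.129944) / 0.181082 = -0.557707 / 0.181082 = -3.080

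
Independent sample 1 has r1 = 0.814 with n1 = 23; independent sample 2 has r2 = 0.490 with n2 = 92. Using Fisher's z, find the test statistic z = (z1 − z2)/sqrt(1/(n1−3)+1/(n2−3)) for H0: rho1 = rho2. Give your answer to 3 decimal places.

z1 = atanh(0.814) = 1.138771,  z2 = atanh(0.490) = 0.536060
SE = √(1/(n1−3) + 1/(n2−3)) = √(1/20 + 1/89) = √(0.0500000 + 0.0112360) = √0.0612360 = 0.247459
z = (z1 − z2)/SE = (1.138771 − 0.536060) / 0.247459 = 0.602711 / 0.247459 = 2.436

2.436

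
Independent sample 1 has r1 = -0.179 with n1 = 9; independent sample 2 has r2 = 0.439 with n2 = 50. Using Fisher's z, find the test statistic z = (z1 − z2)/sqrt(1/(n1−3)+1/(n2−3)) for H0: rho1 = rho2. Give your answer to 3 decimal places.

Fisher z-transforms: z1 = atanh(-0.179) = -0.180949, z2 = atanh(0.439) = 0.470991; difference d = -0.651940
Var(d) = 1/6 + 1/47 = 0.1666667 + 0.0212766 = 0.1879433
z = d/√Var(d) = -0.651940 / √0.1879433 = -0.651940 / 0.433524 = -1.504

-1.504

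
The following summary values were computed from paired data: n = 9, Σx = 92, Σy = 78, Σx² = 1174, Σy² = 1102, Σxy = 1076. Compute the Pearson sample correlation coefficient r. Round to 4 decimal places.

0.8835

S_xy = nΣxy − ΣxΣy = 9·1076 − 92·78 = 9684 − 7176 = 2508
S_xx = nΣx² − (Σx)² = 9·1174 − 92² = 10566 − 8464 = 2102
S_yy = nΣy² − (Σy)² = 9·1102 − 78² = 9918 − 6084 = 3834
r = S_xy / √(S_xx·S_yy) = 2508 / √(2102·3834) = 2508 / √8059068 = 2508 / 2838.8498 = 0.8835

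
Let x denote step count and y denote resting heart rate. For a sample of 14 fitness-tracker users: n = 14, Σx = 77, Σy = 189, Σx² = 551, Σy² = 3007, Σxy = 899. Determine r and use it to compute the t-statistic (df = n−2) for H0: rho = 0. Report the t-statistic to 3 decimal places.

Numerator: nΣxy − (Σx)(Σy) = 14·899 − (77)(189) = -1967
Denominator: √[(nΣx²−(Σx)²)(nΣy²−(Σy)²)]
  nΣx²−(Σx)² = 14·551 − 5929 = 1785;  nΣy²−(Σy)² = 14·3007 − 35721 = 6377
  √(1785·6377) = √11382945 = 3373.8620
r = -1967 / 3373.8620 = -0.5830
t = r·√(n−2)/√(1−r²) = -0.5830·√12 / √(1−0.339889) = -2.019571 / 0.812472 = -2.486

-2.486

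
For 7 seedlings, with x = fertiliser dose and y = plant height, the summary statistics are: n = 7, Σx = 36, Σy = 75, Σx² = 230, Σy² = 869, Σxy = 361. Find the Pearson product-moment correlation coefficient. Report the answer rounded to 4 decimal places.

S_xy = nΣxy − ΣxΣy = 7·361 − 36·75 = 2527 − 2700 = -173
S_xx = nΣx² − (Σx)² = 7·230 − 36² = 1610 − 1296 = 314
S_yy = nΣy² − (Σy)² = 7·869 − 75² = 6083 − 5625 = 458
r = S_xy / √(S_xx·S_yy) = -173 / √(314·458) = -173 / √143812 = -173 / 379.2255 = -0.4562

-0.4562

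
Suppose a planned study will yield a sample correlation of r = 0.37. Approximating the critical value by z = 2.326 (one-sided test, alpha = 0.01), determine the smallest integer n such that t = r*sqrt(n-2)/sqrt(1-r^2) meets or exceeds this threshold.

37

r√(n−2)/√(1−r²) ≥ 2.326  ⇔  n−2 ≥ (2.326)²·(1−r²)/r²
(1−r²)/r² = (1−0.1369)/0.1369 = 6.3046
n ≥ 2 + 5.410276·6.3046 = 2 + 34.1096 = 36.1096
⌈36.1096⌉ = 37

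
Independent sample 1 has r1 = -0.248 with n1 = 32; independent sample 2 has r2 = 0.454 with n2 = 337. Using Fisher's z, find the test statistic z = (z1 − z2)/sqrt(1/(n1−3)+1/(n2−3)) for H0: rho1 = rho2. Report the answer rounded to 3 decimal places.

Fisher z-transforms: z1 = atanh(-0.248) = -0.253281, z2 = atanh(0.454) = 0.489727; difference d = -0.743008
Var(d) = 1/29 + 1/334 = 0.0344828 + 0.0029940 = 0.0374768
z = d/√Var(d) = -0.743008 / √0.0374768 = -0.743008 / 0.193589 = -3.838

-3.838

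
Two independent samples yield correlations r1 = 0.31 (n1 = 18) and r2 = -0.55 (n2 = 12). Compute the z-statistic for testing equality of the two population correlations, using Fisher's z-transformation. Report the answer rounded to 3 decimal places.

2.227

Fisher z-transforms: z1 = atanh(0.31) = 0.320545, z2 = atanh(-0.55) = -0.618381; difference d = 0.938926
Var(d) = 1/15 + 1/9 = 0.0666667 + 0.1111111 = 0.1777778
z = d/√Var(d) = 0.938926 / √0.1777778 = 0.938926 / 0.421637 = 2.227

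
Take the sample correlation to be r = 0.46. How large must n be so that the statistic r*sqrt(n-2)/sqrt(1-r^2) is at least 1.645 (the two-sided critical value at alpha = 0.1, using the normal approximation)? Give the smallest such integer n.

13

r√(n−2)/√(1−r²) ≥ 1.645  ⇔  n−2 ≥ (1.645)²·(1−r²)/r²
(1−r²)/r² = (1−0.2116)/0.2116 = 3.7259
n ≥ 2 + 2.706025·3.7259 = 2 + 10.0824 = 12.0824
⌈12.0824⌉ = 13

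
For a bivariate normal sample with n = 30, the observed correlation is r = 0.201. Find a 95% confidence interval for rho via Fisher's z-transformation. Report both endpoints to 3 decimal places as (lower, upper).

(-0.172, 0.523)

Fisher z: z_r = atanh(r) = ½·ln((1+0.201)/(1−0.201)) = 0.203774
SE(z) = 1/√(n−3) = 1/√27 = 0.192450
95% ⇒ z* = 1.960; margin = 1.960·0.192450 = 0.377202
CI on z-scale: (-0.173428, 0.580976)
Back-transform: tanh(-0.173428) = -0.171710, tanh(0.580976) = 0.523374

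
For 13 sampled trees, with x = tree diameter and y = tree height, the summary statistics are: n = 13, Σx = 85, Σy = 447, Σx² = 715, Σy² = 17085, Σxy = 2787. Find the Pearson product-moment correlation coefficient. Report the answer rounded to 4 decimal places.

-0.2597

Numerator: nΣxy − (Σx)(Σy) = 13·2787 − (85)(447) = -1764
Denominator: √[(nΣx²−(Σx)²)(nΣy²−(Σy)²)]
  nΣx²−(Σx)² = 13·715 − 7225 = 2070;  nΣy²−(Σy)² = 13·17085 − 199809 = 22296
  √(2070·22296) = √46152720 = 6793.5793
r = -1764 / 6793.5793 = -0.2597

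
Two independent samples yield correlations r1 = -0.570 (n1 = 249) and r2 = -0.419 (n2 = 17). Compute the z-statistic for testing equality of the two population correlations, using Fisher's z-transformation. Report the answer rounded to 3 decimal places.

Fisher z-transforms: z1 = atanh(-0.570) = -0.647523, z2 = atanh(-0.419) = -0.446478; difference d = -0.201045
Var(d) = 1/246 + 1/14 = 0.0040650 + 0.0714286 = 0.0754936
z = d/√Var(d) = -0.201045 / √0.0754936 = -0.201045 / 0.274761 = -0.732

-0.732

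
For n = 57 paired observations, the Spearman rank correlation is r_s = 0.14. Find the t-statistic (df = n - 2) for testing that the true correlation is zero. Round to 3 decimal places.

1.049

1 − r_s² = 1 − 0.0196 = 0.9804;  √(1−r_s²) = 0.990152
√(n−2) = √55 = 7.416198
t = r_s·√(n−2)/√(1−r_s²) = 0.14 · 7.416198 / 0.990152 = 1.049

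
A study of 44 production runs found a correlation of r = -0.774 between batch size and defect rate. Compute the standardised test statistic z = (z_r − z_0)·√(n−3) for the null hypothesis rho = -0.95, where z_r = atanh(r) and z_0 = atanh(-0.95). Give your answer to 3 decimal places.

5.132

Fisher z: atanh(-0.774) = -1.030229, atanh(-0.95) = -1.831781
z = (z_r − z_0)·√(n−3) = (-1.030229 − (-1.831781))·√41 = 0.801552 · 6.403124 = 5.132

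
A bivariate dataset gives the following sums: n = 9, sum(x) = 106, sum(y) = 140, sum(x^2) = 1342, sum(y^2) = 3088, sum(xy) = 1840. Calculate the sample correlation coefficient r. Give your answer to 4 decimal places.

0.6549

Numerator: nΣxy − (Σx)(Σy) = 9·1840 − (106)(140) = 1720
Denominator: √[(nΣx²−(Σx)²)(nΣy²−(Σy)²)]
  nΣx²−(Σx)² = 9·1342 − 11236 = 842;  nΣy²−(Σy)² = 9·3088 − 19600 = 8192
  √(842·8192) = √6897664 = 2626.3404
r = 1720 / 2626.3404 = 0.6549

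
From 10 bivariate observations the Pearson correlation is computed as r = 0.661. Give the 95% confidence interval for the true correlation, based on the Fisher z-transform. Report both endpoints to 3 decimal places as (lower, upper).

(0.054, 0.911)

z_r = atanh(0.661) = 0.794588;  SE = 1/√(n−3) = 1/√7 = 0.377964
z-limits: 0.794588 ± 1.960·0.377964 = 0.794588 ± 0.740809 = [0.053779, 1.535397]
ρ-limits: (tanh 0.053779, tanh 1.535397) = (0.054, 0.911)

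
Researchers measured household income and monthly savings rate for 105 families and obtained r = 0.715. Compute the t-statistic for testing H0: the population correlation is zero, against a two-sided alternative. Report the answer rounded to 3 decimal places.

1 − r² = 1 − 0.511225 = 0.488775;  √(1−r²) = 0.699124
√(n−2) = √103 = 10.148892
t = r·√(n−2)/√(1−r²) = 0.715 · 10.148892 / 0.699124 = 10.379

10.379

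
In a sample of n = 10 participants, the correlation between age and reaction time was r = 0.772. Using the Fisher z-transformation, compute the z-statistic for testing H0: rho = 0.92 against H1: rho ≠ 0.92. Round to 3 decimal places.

-1.492

z_r = atanh(0.772) = 1.025259,  z_0 = atanh(0.92) = 1.589027
SE = 1/√(n−3) = 1/√7 = 0.377964
z = (z_r − z_0)/SE = (1.025259 − 1.589027) / 0.377964 = -0.563768 / 0.377964 = -1.492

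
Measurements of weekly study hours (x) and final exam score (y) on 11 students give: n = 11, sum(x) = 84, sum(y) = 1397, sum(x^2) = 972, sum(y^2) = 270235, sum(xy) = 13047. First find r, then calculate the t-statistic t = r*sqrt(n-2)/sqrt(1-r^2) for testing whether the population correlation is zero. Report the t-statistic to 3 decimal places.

1.427

S_xy = nΣxy − ΣxΣy = 11·13047 − 84·1397 = 143517 − 117348 = 26169
S_xx = nΣx² − (Σx)² = 11·972 − 84² = 10692 − 7056 = 3636
S_yy = nΣy² − (Σy)² = 11·270235 − 1397² = 2972585 − 1951609 = 1020976
r = S_xy / √(S_xx·S_yy) = 26169 / √(3636·1020976) = 26169 / √3712268736 = 26169 / 60928.3902 = 0.4295
t = r·√(n−2)/√(1−r²) = 0.4295·√9 / √(1−0.184470) = 1.288500 / 0.903067 = 1.427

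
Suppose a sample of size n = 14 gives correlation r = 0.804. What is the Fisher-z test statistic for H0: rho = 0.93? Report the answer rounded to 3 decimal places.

Fisher z: atanh(0.804) = 1.109824, atanh(0.93) = 1.658390
z = (z_r − z_0)·√(n−3) = (1.109824 − 1.658390)·√11 = -0.548566 · 3.316625 = -1.819

-1.819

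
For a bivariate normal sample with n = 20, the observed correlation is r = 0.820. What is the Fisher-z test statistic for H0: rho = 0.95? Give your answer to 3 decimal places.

z_r = atanh(0.820) = 1.156817,  z_0 = atanh(0.95) = 1.831781
SE = 1/√(n−3) = 1/√17 = 0.242536
z = (z_r − z_0)/SE = (1.156817 − 1.831781) / 0.242536 = -0.674964 / 0.242536 = -2.783

-2.783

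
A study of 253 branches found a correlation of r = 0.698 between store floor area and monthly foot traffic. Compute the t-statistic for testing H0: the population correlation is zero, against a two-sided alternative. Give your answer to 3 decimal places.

1 − r² = 1 − 0.487204 = 0.512796;  √(1−r²) = 0.716098
√(n−2) = √251 = 15.842980
t = r·√(n−2)/√(1−r²) = 0.698 · 15.842980 / 0.716098 = 15.443

15.443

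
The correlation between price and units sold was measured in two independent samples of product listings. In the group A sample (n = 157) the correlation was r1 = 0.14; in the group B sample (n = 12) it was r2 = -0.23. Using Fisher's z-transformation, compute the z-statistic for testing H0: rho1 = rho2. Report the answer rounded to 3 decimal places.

1.094

z1 = atanh(0.14) = 0.140926,  z2 = atanh(-0.23) = -0.234189
SE = √(1/(n1−3) + 1/(n2−3)) = √(1/154 + 1/9) = √(0.0064935 + 0.1111111) = √0.1176046 = 0.342935
z = (z1 − z2)/SE = (0.140926 − (-0.234189)) / 0.342935 = 0.375115 / 0.342935 = 1.094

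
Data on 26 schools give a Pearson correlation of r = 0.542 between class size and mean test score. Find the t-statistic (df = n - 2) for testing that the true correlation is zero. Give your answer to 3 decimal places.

1 − r² = 1 − 0.293764 = 0.706236;  √(1−r²) = 0.840378
√(n−2) = √24 = 4.898979
t = r·√(n−2)/√(1−r²) = 0.542 · 4.898979 / 0.840378 = 3.160

3.160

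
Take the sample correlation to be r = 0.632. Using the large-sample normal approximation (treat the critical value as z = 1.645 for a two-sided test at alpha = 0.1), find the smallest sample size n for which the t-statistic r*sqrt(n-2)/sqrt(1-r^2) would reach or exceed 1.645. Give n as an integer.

r√(n−2)/√(1−r²) ≥ 1.645  ⇔  n−2 ≥ (1.645)²·(1−r²)/r²
(1−r²)/r² = (1−0.399424)/0.399424 = 1.5036
n ≥ 2 + 2.706025·1.5036 = 2 + 4.0688 = 6.0688
⌈6.0688⌉ = 7

7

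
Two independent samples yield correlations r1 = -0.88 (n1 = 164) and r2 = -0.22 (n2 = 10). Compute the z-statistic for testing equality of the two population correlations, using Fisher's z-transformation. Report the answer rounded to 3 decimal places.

Fisher z-transforms: z1 = atanh(-0.88) = -1.375768, z2 = atanh(-0.22) = -0.223656; difference d = -1.152112
Var(d) = 1/161 + 1/7 = 0.0062112 + 0.1428571 = 0.1490683
z = d/√Var(d) = -1.152112 / √0.1490683 = -1.152112 / 0.386094 = -2.984

-2.984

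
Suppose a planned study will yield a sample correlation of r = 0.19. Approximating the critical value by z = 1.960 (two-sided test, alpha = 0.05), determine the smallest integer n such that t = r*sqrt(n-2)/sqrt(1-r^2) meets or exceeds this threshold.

105

r√(n−2)/√(1−r²) ≥ 1.960  ⇔  n−2 ≥ (1.960)²·(1−r²)/r²
(1−r²)/r² = (1−0.0361)/0.0361 = 26.7008
n ≥ 2 + 3.8416·26.7008 = 2 + 102.5738 = 104.5738
⌈104.5738⌉ = 105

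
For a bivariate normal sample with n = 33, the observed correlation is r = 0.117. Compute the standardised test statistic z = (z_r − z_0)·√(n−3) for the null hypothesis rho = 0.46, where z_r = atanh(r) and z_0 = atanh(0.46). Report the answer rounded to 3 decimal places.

-2.080

Fisher z: atanh(0.117) = 0.117538, atanh(0.46) = 0.497311
z = (z_r − z_0)·√(n−3) = (0.117538 − 0.497311)·√30 = -0.379773 · 5.477226 = -2.080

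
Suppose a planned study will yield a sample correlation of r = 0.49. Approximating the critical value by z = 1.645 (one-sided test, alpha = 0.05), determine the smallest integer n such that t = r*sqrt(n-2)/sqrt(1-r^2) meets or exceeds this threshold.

11

r√(n−2)/√(1−r²) ≥ 1.645  ⇔  n−2 ≥ (1.645)²·(1−r²)/r²
(1−r²)/r² = (1−0.2401)/0.2401 = 3.1649
n ≥ 2 + 2.706025·3.1649 = 2 + 8.5643 = 10.5643
⌈10.5643⌉ = 11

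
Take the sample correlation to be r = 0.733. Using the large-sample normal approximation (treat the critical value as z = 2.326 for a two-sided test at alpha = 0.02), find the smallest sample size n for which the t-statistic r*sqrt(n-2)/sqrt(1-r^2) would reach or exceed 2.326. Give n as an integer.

7

r√(n−2)/√(1−r²) ≥ 2.326  ⇔  n−2 ≥ (2.326)²·(1−r²)/r²
(1−r²)/r² = (1−0.537289)/0.537289 = 0.8612
n ≥ 2 + 5.410276·0.8612 = 2 + 4.6593 = 6.6593
⌈6.6593⌉ = 7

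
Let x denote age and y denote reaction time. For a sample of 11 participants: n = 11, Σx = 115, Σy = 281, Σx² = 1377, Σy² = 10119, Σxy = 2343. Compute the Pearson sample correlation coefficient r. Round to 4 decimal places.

S_xy = nΣxy − ΣxΣy = 11·2343 − 115·281 = 25773 − 32315 = -6542
S_xx = nΣx² − (Σx)² = 11·1377 − 115² = 15147 − 13225 = 1922
S_yy = nΣy² − (Σy)² = 11·10119 − 281² = 111309 − 78961 = 32348
r = S_xy / √(S_xx·S_yy) = -6542 / √(1922·32348) = -6542 / √62172856 = -6542 / 7884.9766 = -0.8297

-0.8297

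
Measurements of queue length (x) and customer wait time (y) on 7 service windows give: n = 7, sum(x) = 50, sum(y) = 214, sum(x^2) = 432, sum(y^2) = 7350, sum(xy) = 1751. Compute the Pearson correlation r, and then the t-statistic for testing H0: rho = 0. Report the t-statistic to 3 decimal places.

S_xy = nΣxy − ΣxΣy = 7·1751 − 50·214 = 12257 − 10700 = 1557
S_xx = nΣx² − (Σx)² = 7·432 − 50² = 3024 − 2500 = 524
S_yy = nΣy² − (Σy)² = 7·7350 − 214² = 51450 − 45796 = 5654
r = S_xy / √(S_xx·S_yy) = 1557 / √(524·5654) = 1557 / √2962696 = 1557 / 1721.2484 = 0.9046
t = r·√(n−2)/√(1−r²) = 0.9046·√5 / √(1−0.818301) = 2.022747 / 0.426262 = 4.745

4.745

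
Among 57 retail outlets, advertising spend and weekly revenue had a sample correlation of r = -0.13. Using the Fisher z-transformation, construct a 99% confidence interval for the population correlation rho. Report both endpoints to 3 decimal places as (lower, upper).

z_r = atanh(-0.13) = -0.130740;  SE = 1/√(n−3) = 1/√54 = 0.136083
z-limits: -0.130740 ± 2.576·0.136083 = -0.130740 ± 0.350550 = [-0.481290, 0.219810]
ρ-limits: (tanh -0.481290, tanh 0.219810) = (-0.447, 0.216)

(-0.447, 0.216)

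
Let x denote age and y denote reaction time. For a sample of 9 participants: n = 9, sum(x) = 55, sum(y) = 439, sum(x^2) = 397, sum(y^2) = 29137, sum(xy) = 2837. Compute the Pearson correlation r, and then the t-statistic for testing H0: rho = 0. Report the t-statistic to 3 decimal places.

Numerator: nΣxy − (Σx)(Σy) = 9·2837 − (55)(439) = 1388
Denominator: √[(nΣx²−(Σx)²)(nΣy²−(Σy)²)]
  nΣx²−(Σx)² = 9·397 − 3025 = 548;  nΣy²−(Σy)² = 9·29137 − 192721 = 69512
  √(548·69512) = √38092576 = 6171.9183
r = 1388 / 6171.9183 = 0.2249
t = r·√(n−2)/√(1−r²) = 0.2249·√7 / √(1−0.050580) = 0.595029 / 0.974382 = 0.611

0.611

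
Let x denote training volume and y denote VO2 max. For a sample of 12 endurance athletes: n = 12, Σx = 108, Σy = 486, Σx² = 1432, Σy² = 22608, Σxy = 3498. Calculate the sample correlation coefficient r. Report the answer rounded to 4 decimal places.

-0.7552

S_xy = nΣxy − ΣxΣy = 12·3498 − 108·486 = 41976 − 52488 = -10512
S_xx = nΣx² − (Σx)² = 12·1432 − 108² = 17184 − 11664 = 5520
S_yy = nΣy² − (Σy)² = 12·22608 − 486² = 271296 − 236196 = 35100
r = S_xy / √(S_xx·S_yy) = -10512 / √(5520·35100) = -10512 / √193752000 = -10512 / 13919.4827 = -0.7552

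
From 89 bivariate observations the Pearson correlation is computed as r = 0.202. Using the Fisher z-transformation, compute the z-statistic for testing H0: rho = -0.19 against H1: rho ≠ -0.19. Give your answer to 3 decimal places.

3.683

Fisher z: atanh(0.202) = 0.204817, atanh(-0.19) = -0.192337
z = (z_r − z_0)·√(n−3) = (0.204817 − (-0.192337))·√86 = 0.397154 · 9.273618 = 3.683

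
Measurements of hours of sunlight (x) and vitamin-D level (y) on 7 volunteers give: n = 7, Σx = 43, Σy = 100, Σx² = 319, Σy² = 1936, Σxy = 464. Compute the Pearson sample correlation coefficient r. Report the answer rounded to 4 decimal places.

S_xy = nΣxy − ΣxΣy = 7·464 − 43·100 = 3248 − 4300 = -1052
S_xx = nΣx² − (Σx)² = 7·319 − 43² = 2233 − 1849 = 384
S_yy = nΣy² − (Σy)² = 7·1936 − 100² = 13552 − 10000 = 3552
r = S_xy / √(S_xx·S_yy) = -1052 / √(384·3552) = -1052 / √1363968 = -1052 / 1167.8904 = -0.9008

-0.9008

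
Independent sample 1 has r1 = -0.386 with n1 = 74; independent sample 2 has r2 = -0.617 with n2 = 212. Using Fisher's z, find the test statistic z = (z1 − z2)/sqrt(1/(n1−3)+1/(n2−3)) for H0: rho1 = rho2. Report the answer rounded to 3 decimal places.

2.279

z1 = atanh(-0.386) = -0.407091,  z2 = atanh(-0.617) = -0.720146
SE = √(1/(n1−3) + 1/(n2−3)) = √(1/71 + 1/209) = √(0.0140845 + 0.0047847) = √0.0188692 = 0.137365
z = (z1 − z2)/SE = (-0.407091 − (-0.720146)) / 0.137365 = 0.313055 / 0.137365 = 2.279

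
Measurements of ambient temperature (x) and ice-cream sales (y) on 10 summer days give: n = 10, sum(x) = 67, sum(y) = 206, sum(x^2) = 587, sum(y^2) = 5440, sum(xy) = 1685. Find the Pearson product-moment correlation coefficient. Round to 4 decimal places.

S_xy = nΣxy − ΣxΣy = 10·1685 − 67·206 = 16850 − 13802 = 3048
S_xx = nΣx² − (Σx)² = 10·587 − 67² = 5870 − 4489 = 1381
S_yy = nΣy² − (Σy)² = 10·5440 − 206² = 54400 − 42436 = 11964
r = S_xy / √(S_xx·S_yy) = 3048 / √(1381·11964) = 3048 / √16522284 = 3048 / 4064.7612 = 0.7499

0.7499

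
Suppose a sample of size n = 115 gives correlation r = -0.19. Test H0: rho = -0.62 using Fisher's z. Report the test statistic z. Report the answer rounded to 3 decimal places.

z_r = atanh(-0.19) = -0.192337,  z_0 = atanh(-0.62) = -0.725005
SE = 1/√(n−3) = 1/√112 = 0.094491
z = (z_r − z_0)/SE = (-0.192337 − (-0.725005)) / 0.094491 = 0.532668 / 0.094491 = 5.637

5.637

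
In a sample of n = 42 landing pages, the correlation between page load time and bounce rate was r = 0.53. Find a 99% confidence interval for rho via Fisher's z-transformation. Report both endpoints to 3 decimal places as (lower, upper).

(0.176, 0.763)

z_r = atanh(0.53) = 0.590145;  SE = 1/√(n−3) = 1/√39 = 0.160128
z-limits: 0.590145 ± 2.576·0.160128 = 0.590145 ± 0.412490 = [0.177655, 1.002635]
ρ-limits: (tanh 0.177655, tanh 1.002635) = (0.176, 0.763)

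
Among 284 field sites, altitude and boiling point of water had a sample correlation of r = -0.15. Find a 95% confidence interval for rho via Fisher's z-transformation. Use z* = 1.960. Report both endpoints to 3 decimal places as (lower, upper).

(-0.262, -0.034)

z_r = atanh(-0.15) = -0.151140;  SE = 1/√(n−3) = 1/√281 = 0.059655
z-limits: -0.151140 ± 1.960·0.059655 = -0.151140 ± 0.116924 = [-0.268064, -0.034216]
ρ-limits: (tanh -0.268064, tanh -0.034216) = (-0.262, -0.034)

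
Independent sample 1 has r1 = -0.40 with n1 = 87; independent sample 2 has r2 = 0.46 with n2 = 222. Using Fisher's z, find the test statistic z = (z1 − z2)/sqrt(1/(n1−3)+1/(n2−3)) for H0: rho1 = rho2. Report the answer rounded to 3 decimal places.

Fisher z-transforms: z1 = atanh(-0.40) = -0.423649, z2 = atanh(0.46) = 0.497311; difference d = -0.920960
Var(d) = 1/84 + 1/219 = 0.0119048 + 0.0045662 = 0.0164710
z = d/√Var(d) = -0.920960 / √0.0164710 = -0.920960 / 0.128339 = -7.176

-7.176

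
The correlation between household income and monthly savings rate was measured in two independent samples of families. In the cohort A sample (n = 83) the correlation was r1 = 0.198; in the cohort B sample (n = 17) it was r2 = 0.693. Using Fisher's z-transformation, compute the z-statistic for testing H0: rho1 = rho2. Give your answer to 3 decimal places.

z1 = atanh(0.198) = 0.200650,  z2 = atanh(0.693) = 0.853705
SE = √(1/(n1−3) + 1/(n2−3)) = √(1/80 + 1/14) = √(0.0125000 + 0.0714286) = √0.0839286 = 0.289704
z = (z1 − z2)/SE = (0.200650 − 0.853705) / 0.289704 = -0.653055 / 0.289704 = -2.254

-2.254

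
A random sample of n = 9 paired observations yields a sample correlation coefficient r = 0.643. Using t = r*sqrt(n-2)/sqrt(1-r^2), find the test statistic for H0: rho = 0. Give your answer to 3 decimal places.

t = r·√(n−2) / √(1−r²) with r = 0.643, n = 9
  = 0.643·√7 / √(1 − 0.413449)
  = 0.643·2.645751 / 0.765866
  = 1.701218 / 0.765866 = 2.221

2.221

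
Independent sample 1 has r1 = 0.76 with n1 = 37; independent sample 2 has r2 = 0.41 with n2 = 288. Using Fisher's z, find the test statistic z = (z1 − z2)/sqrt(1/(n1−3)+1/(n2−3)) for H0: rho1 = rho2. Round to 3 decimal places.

Fisher z-transforms: z1 = atanh(0.76) = 0.996215, z2 = atanh(0.41) = 0.435611; difference d = 0.560604
Var(d) = 1/34 + 1/285 = 0.0294118 + 0.0035088 = 0.0329206
z = d/√Var(d) = 0.560604 / √0.0329206 = 0.560604 / 0.181440 = 3.090

3.090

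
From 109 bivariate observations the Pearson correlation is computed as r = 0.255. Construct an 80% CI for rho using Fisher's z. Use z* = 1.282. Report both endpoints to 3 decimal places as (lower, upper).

(0.135, 0.367)

z_r = atanh(0.255) = 0.260753;  SE = 1/√(n−3) = 1/√106 = 0.097129
z-limits: 0.260753 ± 1.282·0.097129 = 0.260753 ± 0.124519 = [0.136234, 0.385272]
ρ-limits: (tanh 0.136234, tanh 0.385272) = (0.135, 0.367)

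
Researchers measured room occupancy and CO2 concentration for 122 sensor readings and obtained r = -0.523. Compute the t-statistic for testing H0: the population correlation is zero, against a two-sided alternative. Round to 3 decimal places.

-6.722

1 − r² = 1 − 0.273529 = 0.726471;  √(1−r²) = 0.852333
√(n−2) = √120 = 10.954451
t = r·√(n−2)/√(1−r²) = -0.523 · 10.954451 / 0.852333 = -6.722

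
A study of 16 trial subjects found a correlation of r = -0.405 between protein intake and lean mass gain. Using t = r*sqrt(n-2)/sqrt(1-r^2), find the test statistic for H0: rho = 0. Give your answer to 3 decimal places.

-1.657

t = r·√(n−2) / √(1−r²) with r = -0.405, n = 16
  = -0.405·√14 / √(1 − 0.164025)
  = -0.405·3.741657 / 0.914317
  = -1.515371 / 0.914317 = -1.657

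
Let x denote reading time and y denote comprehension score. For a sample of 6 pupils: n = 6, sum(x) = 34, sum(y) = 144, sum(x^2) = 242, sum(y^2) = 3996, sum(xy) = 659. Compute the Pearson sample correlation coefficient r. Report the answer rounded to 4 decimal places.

-0.9619

S_xy = nΣxy − ΣxΣy = 6·659 − 34·144 = 3954 − 4896 = -942
S_xx = nΣx² − (Σx)² = 6·242 − 34² = 1452 − 1156 = 296
S_yy = nΣy² − (Σy)² = 6·3996 − 144² = 23976 − 20736 = 3240
r = S_xy / √(S_xx·S_yy) = -942 / √(296·3240) = -942 / √959040 = -942 / 979.3059 = -0.9619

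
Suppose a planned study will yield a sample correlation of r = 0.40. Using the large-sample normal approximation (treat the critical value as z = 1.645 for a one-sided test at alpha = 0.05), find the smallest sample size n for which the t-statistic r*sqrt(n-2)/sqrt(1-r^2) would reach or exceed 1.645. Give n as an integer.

r√(n−2)/√(1−r²) ≥ 1.645  ⇔  n−2 ≥ (1.645)²·(1−r²)/r²
(1−r²)/r² = (1−0.1600)/0.1600 = 5.2500
n ≥ 2 + 2.706025·5.2500 = 2 + 14.2066 = 16.2066
⌈16.2066⌉ = 17

17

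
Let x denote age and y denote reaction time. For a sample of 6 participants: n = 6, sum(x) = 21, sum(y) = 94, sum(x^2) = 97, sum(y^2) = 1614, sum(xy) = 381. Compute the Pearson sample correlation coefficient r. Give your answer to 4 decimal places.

Numerator: nΣxy − (Σx)(Σy) = 6·381 − (21)(94) = 312
Denominator: √[(nΣx²−(Σx)²)(nΣy²−(Σy)²)]
  nΣx²−(Σx)² = 6·97 − 441 = 141;  nΣy²−(Σy)² = 6·1614 − 8836 = 848
  √(141·848) = √119568 = 345.7861
r = 312 / 345.7861 = 0.9023

0.9023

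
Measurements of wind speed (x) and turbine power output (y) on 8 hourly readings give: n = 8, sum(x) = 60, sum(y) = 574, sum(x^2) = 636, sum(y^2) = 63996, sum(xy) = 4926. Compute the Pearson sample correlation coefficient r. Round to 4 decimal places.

Numerator: nΣxy − (Σx)(Σy) = 8·4926 − (60)(574) = 4968
Denominator: √[(nΣx²−(Σx)²)(nΣy²−(Σy)²)]
  nΣx²−(Σx)² = 8·636 − 3600 = 1488;  nΣy²−(Σy)² = 8·63996 − 329476 = 182492
  √(1488·182492) = √271548096 = 16478.7165
r = 4968 / 16478.7165 = 0.3015

0.3015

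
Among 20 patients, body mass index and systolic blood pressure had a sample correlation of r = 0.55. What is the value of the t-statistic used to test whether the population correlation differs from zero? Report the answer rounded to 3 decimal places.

t = r·√(n−2) / √(1−r²) with r = 0.55, n = 20
  = 0.55·√18 / √(1 − 0.3025)
  = 0.55·4.242641 / 0.835165
  = 2.333453 / 0.835165 = 2.794

2.794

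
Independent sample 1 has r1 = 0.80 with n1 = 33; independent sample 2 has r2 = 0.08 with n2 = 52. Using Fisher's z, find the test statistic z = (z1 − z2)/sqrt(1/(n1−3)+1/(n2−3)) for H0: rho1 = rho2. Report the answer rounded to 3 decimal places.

4.393

Fisher z-transforms: z1 = atanh(0.80) = 1.098612, z2 = atanh(0.08) = 0.080171; difference d = 1.018441
Var(d) = 1/30 + 1/49 = 0.0333333 + 0.0204082 = 0.0537415
z = d/√Var(d) = 1.018441 / √0.0537415 = 1.018441 / 0.231822 = 4.393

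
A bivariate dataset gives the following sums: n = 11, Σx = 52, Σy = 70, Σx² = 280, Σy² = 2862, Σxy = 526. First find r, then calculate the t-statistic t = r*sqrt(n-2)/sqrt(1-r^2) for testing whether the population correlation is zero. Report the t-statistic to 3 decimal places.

S_xy = nΣxy − ΣxΣy = 11·526 − 52·70 = 5786 − 3640 = 2146
S_xx = nΣx² − (Σx)² = 11·280 − 52² = 3080 − 2704 = 376
S_yy = nΣy² − (Σy)² = 11·2862 − 70² = 31482 − 4900 = 26582
r = S_xy / √(S_xx·S_yy) = 2146 / √(376·26582) = 2146 / √9994832 = 2146 / 3161.4604 = 0.6788
t = r·√(n−2)/√(1−r²) = 0.6788·√9 / √(1−0.460769) = 2.036400 / 0.734323 = 2.773

2.773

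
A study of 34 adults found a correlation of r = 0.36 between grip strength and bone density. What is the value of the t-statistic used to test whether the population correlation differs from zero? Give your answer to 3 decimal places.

2.183

t = r·√(n−2) / √(1−r²) with r = 0.36, n = 34
  = 0.36·√32 / √(1 − 0.1296)
  = 0.36·5.656854 / 0.932952
  = 2.036467 / 0.932952 = 2.183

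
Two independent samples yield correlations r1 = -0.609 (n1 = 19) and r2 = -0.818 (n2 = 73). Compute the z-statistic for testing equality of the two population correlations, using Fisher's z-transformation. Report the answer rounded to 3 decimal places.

z1 = atanh(-0.609) = -0.707330,  z2 = atanh(-0.818) = -1.150743
SE = √(1/(n1−3) + 1/(n2−3)) = √(1/16 + 1/70) = √(0.0625000 + 0.0142857) = √0.0767857 = 0.277102
z = (z1 − z2)/SE = (-0.707330 − (-1.150743)) / 0.277102 = 0.443413 / 0.277102 = 1.600

1.600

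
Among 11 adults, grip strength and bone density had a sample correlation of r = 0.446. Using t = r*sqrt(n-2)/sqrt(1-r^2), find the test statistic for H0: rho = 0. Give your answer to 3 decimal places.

1.495

t = r·√(n−2) / √(1−r²) with r = 0.446, n = 11
  = 0.446·√9 / √(1 − 0.198916)
  = 0.446·3.000000 / 0.895033
  = 1.338000 / 0.895033 = 1.495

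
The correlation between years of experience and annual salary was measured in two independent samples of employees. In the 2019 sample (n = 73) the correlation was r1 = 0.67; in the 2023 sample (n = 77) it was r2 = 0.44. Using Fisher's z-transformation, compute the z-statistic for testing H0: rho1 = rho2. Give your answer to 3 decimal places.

2.030

Fisher z-transforms: z1 = atanh(0.67) = 0.810743, z2 = atanh(0.44) = 0.472231; difference d = 0.338512
Var(d) = 1/70 + 1/74 = 0.0142857 + 0.0135135 = 0.0277992
z = d/√Var(d) = 0.338512 / √0.0277992 = 0.338512 / 0.166731 = 2.030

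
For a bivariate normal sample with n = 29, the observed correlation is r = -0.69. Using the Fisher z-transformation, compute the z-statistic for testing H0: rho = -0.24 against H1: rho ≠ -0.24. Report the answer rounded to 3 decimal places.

z_r = atanh(-0.69) = -0.847956,  z_0 = atanh(-0.24) = -0.244774
SE = 1/√(n−3) = 1/√26 = 0.196116
z = (z_r − z_0)/SE = (-0.847956 − (-0.244774)) / 0.196116 = -0.603182 / 0.196116 = -3.076

-3.076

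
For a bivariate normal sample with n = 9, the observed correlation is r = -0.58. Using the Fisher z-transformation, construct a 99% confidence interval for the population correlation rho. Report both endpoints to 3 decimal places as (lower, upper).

Fisher z: z_r = atanh(r) = ½·ln((1+(-0.58))/(1−(-0.58))) = -0.662463
SE(z) = 1/√(n−3) = 1/√6 = 0.408248
99% ⇒ z* = 2.576; margin = 2.576·0.408248 = 1.051647
CI on z-scale: (-1.714110, 0.389184)
Back-transform: tanh(-1.714110) = -0.937150, tanh(0.389184) = 0.370657

(-0.937, 0.371)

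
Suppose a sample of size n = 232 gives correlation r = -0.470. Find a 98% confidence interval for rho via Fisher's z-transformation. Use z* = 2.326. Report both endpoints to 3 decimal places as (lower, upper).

Fisher z: z_r = atanh(r) = ½·ln((1+(-0.470))/(1−(-0.470))) = -0.510070
SE(z) = 1/√(n−3) = 1/√229 = 0.066082
98% ⇒ z* = 2.326; margin = 2.326·0.066082 = 0.153707
CI on z-scale: (-0.663777, -0.356363)
Back-transform: tanh(-0.663777) = -0.580871, tanh(-0.356363) = -0.342006

(-0.581, -0.342)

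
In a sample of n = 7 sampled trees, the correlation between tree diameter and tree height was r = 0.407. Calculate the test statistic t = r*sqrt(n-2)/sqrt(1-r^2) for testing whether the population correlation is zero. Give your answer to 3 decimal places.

0.996

t = r·√(n−2) / √(1−r²) with r = 0.407, n = 7
  = 0.407·√5 / √(1 − 0.165649)
  = 0.407·2.236068 / 0.913428
  = 0.910080 / 0.913428 = 0.996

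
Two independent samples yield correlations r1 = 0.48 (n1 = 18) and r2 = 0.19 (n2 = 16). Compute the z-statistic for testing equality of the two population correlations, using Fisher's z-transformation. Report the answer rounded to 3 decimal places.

0.873

z1 = atanh(0.48) = 0.522984,  z2 = atanh(0.19) = 0.192337
SE = √(1/(n1−3) + 1/(n2−3)) = √(1/15 + 1/13) = √(0.0666667 + 0.0769231) = √0.1435898 = 0.378932
z = (z1 − z2)/SE = (0.522984 − 0.192337) / 0.378932 = 0.330647 / 0.378932 = 0.873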